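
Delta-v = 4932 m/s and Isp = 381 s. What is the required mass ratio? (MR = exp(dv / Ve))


Ve = 381 * 9.81 = 3737.61 m/s
MR = exp(4932 / 3737.61) = 3.742

3.742


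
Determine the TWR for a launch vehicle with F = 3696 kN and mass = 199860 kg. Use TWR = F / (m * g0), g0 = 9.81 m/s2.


TWR = 3696000 / (199860 * 9.81) = 1.89

1.89


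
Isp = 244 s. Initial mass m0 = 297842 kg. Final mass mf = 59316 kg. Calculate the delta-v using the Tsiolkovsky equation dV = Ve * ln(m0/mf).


Ve = 244 * 9.81 = 2393.64 m/s
dV = 2393.64 * ln(297842/59316) = 3863 m/s

3863 m/s


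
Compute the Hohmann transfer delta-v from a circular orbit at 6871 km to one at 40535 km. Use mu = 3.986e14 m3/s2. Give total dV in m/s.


V1 = sqrt(mu/r1) = 7616.56 m/s
dV1 = V1*(sqrt(2*r2/(r1+r2)) - 1) = 2343.74 m/s
V2 = sqrt(mu/r2) = 3135.84 m/s
dV2 = V2*(1 - sqrt(2*r1/(r1+r2))) = 1447.49 m/s
Total dV = 3791 m/s

3791 m/s


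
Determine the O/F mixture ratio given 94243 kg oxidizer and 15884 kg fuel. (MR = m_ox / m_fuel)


MR = 94243 / 15884 = 5.93

5.93


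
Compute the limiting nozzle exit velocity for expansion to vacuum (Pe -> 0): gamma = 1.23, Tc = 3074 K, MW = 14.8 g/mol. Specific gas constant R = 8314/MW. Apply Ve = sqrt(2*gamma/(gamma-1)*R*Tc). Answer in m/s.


R = 8314 / 14.8 = 561.76 J/(kg.K)
Ve = sqrt(2 * 1.23 / (1.23 - 1) * 561.76 * 3074) = 4298 m/s

4298 m/s


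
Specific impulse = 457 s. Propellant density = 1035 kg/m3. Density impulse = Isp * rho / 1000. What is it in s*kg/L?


rho*Isp = 457 * 1035 / 1000 = 473 s*kg/L

473 s*kg/L


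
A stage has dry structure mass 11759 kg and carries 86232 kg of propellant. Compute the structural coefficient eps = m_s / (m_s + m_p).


eps = 11759 / (11759 + 86232) = 0.12

0.12


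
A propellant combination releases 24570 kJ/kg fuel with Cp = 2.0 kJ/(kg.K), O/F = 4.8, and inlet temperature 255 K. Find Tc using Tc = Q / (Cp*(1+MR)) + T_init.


Tc = 24570 / (2.0 * (1 + 4.8)) + 255 = 2373 K

2373 K


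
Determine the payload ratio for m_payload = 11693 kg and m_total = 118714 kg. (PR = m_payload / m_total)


PR = 11693 / 118714 = 0.0985

0.0985


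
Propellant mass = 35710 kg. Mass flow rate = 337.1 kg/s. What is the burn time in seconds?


tb = 35710 / 337.1 = 105.9 s

105.9 s


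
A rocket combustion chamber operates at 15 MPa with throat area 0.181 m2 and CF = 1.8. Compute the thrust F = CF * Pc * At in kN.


F = 1.8 * 15e6 * 0.181 = 4.8870e+06 N = 4887.0 kN

4887.0 kN


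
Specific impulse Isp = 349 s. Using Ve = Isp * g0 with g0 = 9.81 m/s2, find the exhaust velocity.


Ve = Isp * g0 = 349 * 9.81 = 3423.7 m/s

3423.7 m/s


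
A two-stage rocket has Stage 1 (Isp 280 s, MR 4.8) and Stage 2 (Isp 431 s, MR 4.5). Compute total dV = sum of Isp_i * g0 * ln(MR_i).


dV1 = 280 * 9.81 * ln(4.8) = 4308.7 m/s
dV2 = 431 * 9.81 * ln(4.5) = 6359.4 m/s
Total dV = 4308.7 + 6359.4 = 10668.1 m/s ~ 10668 m/s

10668 m/s


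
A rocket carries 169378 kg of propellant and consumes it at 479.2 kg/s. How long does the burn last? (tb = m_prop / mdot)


tb = 169378 / 479.2 = 353.5 s

353.5 s


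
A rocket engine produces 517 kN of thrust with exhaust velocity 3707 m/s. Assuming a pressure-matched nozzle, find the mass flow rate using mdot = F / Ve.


mdot = F / Ve = 517000 / 3707 = 139.5 kg/s

139.5 kg/s


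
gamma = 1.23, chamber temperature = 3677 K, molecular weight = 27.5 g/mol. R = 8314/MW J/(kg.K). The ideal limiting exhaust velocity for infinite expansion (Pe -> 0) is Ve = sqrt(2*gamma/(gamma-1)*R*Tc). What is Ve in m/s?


R = 8314 / 27.5 = 302.33 J/(kg.K)
Ve = sqrt(2 * 1.23 / (1.23 - 1) * 302.33 * 3677) = 3448 m/s

3448 m/s


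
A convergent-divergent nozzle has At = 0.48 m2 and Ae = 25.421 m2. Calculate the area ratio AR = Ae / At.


AR = 25.421 / 0.48 = 53.0

53.0


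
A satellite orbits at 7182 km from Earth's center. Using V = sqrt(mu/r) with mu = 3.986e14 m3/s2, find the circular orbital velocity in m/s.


V = sqrt(3.986e14 / 7182000) = 7450 m/s

7450 m/s


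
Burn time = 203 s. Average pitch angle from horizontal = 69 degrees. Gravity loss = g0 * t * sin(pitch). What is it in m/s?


GL = 9.81 * 203 * sin(69 deg) = 1859 m/s

1859 m/s


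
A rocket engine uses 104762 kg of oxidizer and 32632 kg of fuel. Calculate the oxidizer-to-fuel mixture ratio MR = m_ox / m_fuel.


MR = 104762 / 32632 = 3.21

3.21


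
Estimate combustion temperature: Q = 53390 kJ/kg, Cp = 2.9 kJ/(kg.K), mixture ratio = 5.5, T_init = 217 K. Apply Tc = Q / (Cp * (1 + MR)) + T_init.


Tc = 53390 / (2.9 * (1 + 5.5)) + 217 = 3049 K

3049 K


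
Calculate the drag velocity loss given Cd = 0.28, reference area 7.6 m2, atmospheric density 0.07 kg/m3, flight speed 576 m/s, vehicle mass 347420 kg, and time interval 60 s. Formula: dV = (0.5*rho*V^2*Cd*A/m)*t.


D = 0.5 * 0.07 * 576^2 * 0.28 * 7.6 = 24710.68 N
a = 24710.68 / 347420 = 0.0711 m/s2
dV = 0.0711 * 60 = 4.3 m/s

4.3 m/s


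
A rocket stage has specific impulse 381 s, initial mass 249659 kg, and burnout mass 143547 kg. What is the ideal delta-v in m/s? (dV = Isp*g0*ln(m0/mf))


Ve = 381 * 9.81 = 3737.61 m/s
dV = 3737.61 * ln(249659/143547) = 2069 m/s

2069 m/s


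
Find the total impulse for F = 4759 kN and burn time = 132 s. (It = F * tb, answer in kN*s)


It = 4759 * 132 = 628188 kN*s

628188 kN*s


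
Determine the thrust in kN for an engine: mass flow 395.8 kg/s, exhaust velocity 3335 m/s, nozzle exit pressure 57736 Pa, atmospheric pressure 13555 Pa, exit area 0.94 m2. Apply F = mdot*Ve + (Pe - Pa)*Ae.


F = 395.8 * 3335 + (57736 - 13555) * 0.94 = 1.3615e+06 N = 1361.5 kN

1361.5 kN


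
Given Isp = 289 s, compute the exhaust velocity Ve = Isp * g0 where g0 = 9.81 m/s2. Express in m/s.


Ve = Isp * g0 = 289 * 9.81 = 2835.1 m/s

2835.1 m/s


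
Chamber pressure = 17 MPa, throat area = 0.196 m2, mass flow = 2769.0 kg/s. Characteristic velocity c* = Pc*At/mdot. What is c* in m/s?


c* = 17e6 * 0.196 / 2769.0 = 1203 m/s

1203 m/s


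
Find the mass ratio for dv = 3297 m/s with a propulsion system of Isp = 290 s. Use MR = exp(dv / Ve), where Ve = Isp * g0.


Ve = 290 * 9.81 = 2844.9 m/s
MR = exp(3297 / 2844.9) = 3.186

3.186


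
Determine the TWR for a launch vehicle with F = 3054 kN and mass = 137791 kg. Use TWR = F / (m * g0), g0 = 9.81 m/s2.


TWR = 3054000 / (137791 * 9.81) = 2.26

2.26


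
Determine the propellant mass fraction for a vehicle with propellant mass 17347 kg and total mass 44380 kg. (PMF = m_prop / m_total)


PMF = 17347 / 44380 = 0.391

0.391


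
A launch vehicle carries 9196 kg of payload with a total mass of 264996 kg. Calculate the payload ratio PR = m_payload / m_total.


PR = 9196 / 264996 = 0.0347

0.0347


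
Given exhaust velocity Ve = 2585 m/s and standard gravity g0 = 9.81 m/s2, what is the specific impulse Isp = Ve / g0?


Isp = Ve / g0 = 2585 / 9.81 = 263.5 s

263.5 s


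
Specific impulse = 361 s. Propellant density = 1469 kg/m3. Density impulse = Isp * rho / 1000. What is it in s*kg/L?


rho*Isp = 361 * 1469 / 1000 = 530 s*kg/L

530 s*kg/L


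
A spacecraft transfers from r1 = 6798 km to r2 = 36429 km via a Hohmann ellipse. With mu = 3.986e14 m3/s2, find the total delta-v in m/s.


V1 = sqrt(mu/r1) = 7657.34 m/s
dV1 = V1*(sqrt(2*r2/(r1+r2)) - 1) = 2283.87 m/s
V2 = sqrt(mu/r2) = 3307.84 m/s
dV2 = V2*(1 - sqrt(2*r1/(r1+r2))) = 1452.72 m/s
Total dV = 3737 m/s

3737 m/s


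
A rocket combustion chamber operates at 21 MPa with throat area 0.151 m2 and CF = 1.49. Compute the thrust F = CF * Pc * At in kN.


F = 1.49 * 21e6 * 0.151 = 4.7248e+06 N = 4724.8 kN

4724.8 kN


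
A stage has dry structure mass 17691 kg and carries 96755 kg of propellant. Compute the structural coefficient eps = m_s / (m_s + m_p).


eps = 17691 / (17691 + 96755) = 0.1546

0.1546


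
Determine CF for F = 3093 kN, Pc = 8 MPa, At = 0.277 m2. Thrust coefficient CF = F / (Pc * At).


CF = 3093000 / (8e6 * 0.277) = 1.4

1.4


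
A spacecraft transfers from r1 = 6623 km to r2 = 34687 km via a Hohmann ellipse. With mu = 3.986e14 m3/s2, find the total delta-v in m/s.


V1 = sqrt(mu/r1) = 7757.85 m/s
dV1 = V1*(sqrt(2*r2/(r1+r2)) - 1) = 2295.53 m/s
V2 = sqrt(mu/r2) = 3389.89 m/s
dV2 = V2*(1 - sqrt(2*r1/(r1+r2))) = 1470.33 m/s
Total dV = 3766 m/s

3766 m/s


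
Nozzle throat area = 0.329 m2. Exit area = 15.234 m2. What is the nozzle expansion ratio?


AR = 15.234 / 0.329 = 46.3

46.3


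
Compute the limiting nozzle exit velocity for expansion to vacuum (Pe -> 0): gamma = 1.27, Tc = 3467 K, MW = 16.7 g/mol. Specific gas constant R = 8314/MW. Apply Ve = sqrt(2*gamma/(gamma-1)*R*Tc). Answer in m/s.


R = 8314 / 16.7 = 497.84 J/(kg.K)
Ve = sqrt(2 * 1.27 / (1.27 - 1) * 497.84 * 3467) = 4030 m/s

4030 m/s


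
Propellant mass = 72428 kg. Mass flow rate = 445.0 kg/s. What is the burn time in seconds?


tb = 72428 / 445.0 = 162.8 s

162.8 s


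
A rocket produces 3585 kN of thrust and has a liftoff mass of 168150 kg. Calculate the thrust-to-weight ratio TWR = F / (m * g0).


TWR = 3585000 / (168150 * 9.81) = 2.17

2.17


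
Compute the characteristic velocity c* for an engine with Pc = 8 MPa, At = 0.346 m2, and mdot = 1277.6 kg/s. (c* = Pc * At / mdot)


c* = 8e6 * 0.346 / 1277.6 = 2167 m/s

2167 m/s


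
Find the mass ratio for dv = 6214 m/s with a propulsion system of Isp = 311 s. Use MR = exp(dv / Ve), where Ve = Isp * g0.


Ve = 311 * 9.81 = 3050.91 m/s
MR = exp(6214 / 3050.91) = 7.666

7.666


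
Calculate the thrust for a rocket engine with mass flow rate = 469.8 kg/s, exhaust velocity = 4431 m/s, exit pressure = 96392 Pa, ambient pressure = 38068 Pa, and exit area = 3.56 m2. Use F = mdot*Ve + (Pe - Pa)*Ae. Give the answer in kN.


F = 469.8 * 4431 + (96392 - 38068) * 3.56 = 2.2893e+06 N = 2289.3 kN

2289.3 kN


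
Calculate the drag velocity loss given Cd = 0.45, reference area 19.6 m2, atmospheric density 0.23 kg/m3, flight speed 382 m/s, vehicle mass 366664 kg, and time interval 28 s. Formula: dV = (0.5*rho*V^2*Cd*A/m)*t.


D = 0.5 * 0.23 * 382^2 * 0.45 * 19.6 = 148010.71 N
a = 148010.71 / 366664 = 0.4037 m/s2
dV = 0.4037 * 28 = 11.3 m/s

11.3 m/s


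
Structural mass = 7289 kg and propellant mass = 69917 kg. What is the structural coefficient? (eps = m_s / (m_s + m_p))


eps = 7289 / (7289 + 69917) = 0.0944

0.0944


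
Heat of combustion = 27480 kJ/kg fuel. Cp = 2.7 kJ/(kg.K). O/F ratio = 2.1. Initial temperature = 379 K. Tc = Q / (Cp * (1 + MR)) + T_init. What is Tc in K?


Tc = 27480 / (2.7 * (1 + 2.1)) + 379 = 3662 K

3662 K


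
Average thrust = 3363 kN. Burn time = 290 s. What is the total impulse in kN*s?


It = 3363 * 290 = 975270 kN*s

975270 kN*s


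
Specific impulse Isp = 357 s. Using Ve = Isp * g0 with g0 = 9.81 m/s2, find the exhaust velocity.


Ve = Isp * g0 = 357 * 9.81 = 3502.2 m/s

3502.2 m/s


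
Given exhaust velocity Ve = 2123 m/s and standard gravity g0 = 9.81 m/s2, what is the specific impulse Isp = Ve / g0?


Isp = Ve / g0 = 2123 / 9.81 = 216.4 s

216.4 s


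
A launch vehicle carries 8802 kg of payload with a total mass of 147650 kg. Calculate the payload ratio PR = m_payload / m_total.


PR = 8802 / 147650 = 0.0596

0.0596


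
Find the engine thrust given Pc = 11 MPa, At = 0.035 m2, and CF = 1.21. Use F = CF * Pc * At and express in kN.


F = 1.21 * 11e6 * 0.035 = 465850.0 N = 465.9 kN

465.9 kN


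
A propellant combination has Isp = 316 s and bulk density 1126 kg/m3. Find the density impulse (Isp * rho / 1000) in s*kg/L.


rho*Isp = 316 * 1126 / 1000 = 356 s*kg/L

356 s*kg/L


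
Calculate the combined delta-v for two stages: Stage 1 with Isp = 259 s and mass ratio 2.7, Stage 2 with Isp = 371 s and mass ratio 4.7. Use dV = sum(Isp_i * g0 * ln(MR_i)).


dV1 = 259 * 9.81 * ln(2.7) = 2523.6 m/s
dV2 = 371 * 9.81 * ln(4.7) = 5632.4 m/s
Total dV = 2523.6 + 5632.4 = 8156.0 m/s ~ 8156 m/s

8156 m/s


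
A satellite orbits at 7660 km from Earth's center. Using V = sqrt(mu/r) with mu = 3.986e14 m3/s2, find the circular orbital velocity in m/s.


V = sqrt(3.986e14 / 7660000) = 7214 m/s

7214 m/s


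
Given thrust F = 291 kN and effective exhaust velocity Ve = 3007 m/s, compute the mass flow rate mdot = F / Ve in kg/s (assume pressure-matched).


mdot = F / Ve = 291000 / 3007 = 96.8 kg/s

96.8 kg/s


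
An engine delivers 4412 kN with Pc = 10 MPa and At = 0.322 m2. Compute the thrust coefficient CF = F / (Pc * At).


CF = 4412000 / (10e6 * 0.322) = 1.37

1.37


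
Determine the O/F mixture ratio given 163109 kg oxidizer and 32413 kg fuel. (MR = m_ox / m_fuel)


MR = 163109 / 32413 = 5.03

5.03


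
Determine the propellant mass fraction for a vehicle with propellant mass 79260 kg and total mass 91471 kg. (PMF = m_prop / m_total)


PMF = 79260 / 91471 = 0.867

0.867


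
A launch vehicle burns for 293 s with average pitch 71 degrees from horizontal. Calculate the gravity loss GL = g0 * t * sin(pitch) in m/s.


GL = 9.81 * 293 * sin(71 deg) = 2718 m/s

2718 m/s


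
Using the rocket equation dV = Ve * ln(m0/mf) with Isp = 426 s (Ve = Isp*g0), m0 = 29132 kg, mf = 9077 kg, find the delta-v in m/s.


Ve = 426 * 9.81 = 4179.06 m/s
dV = 4179.06 * ln(29132/9077) = 4873 m/s

4873 m/s


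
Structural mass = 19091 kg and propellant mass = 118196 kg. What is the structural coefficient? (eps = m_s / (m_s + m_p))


eps = 19091 / (19091 + 118196) = 0.1391

0.1391


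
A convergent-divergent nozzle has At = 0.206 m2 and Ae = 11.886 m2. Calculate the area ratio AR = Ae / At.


AR = 11.886 / 0.206 = 57.7

57.7


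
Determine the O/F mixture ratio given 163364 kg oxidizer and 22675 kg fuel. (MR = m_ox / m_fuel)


MR = 163364 / 22675 = 7.2

7.2


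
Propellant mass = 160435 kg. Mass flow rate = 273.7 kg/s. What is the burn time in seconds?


tb = 160435 / 273.7 = 586.2 s

586.2 s


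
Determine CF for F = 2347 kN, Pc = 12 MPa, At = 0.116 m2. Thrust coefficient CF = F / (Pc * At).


CF = 2347000 / (12e6 * 0.116) = 1.69

1.69


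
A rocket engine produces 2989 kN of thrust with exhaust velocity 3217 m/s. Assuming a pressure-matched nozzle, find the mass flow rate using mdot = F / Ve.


mdot = F / Ve = 2989000 / 3217 = 929.1 kg/s

929.1 kg/s


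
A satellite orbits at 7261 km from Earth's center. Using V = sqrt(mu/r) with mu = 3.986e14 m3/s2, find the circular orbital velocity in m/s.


V = sqrt(3.986e14 / 7261000) = 7409 m/s

7409 m/s


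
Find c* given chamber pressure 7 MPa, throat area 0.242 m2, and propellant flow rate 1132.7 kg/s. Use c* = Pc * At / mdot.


c* = 7e6 * 0.242 / 1132.7 = 1496 m/s

1496 m/s


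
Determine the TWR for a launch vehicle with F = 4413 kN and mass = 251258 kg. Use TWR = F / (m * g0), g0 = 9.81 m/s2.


TWR = 4413000 / (251258 * 9.81) = 1.79

1.79


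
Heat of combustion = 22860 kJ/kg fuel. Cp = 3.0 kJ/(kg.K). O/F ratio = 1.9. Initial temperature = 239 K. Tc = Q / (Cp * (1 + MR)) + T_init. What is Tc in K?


Tc = 22860 / (3.0 * (1 + 1.9)) + 239 = 2867 K

2867 K


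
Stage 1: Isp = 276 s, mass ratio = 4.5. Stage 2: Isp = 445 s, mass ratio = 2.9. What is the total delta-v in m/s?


dV1 = 276 * 9.81 * ln(4.5) = 4072.4 m/s
dV2 = 445 * 9.81 * ln(2.9) = 4647.9 m/s
Total dV = 4072.4 + 4647.9 = 8720.3 m/s ~ 8720 m/s

8720 m/s


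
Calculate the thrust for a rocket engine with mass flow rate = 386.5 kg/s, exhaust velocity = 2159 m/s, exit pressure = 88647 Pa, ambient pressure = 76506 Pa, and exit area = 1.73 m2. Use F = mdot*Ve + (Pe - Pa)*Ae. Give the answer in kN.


F = 386.5 * 2159 + (88647 - 76506) * 1.73 = 855457.0 N = 855.5 kN

855.5 kN


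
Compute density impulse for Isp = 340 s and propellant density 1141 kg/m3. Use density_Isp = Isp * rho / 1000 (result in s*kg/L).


rho*Isp = 340 * 1141 / 1000 = 388 s*kg/L

388 s*kg/L


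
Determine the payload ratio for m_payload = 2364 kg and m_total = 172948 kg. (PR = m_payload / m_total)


PR = 2364 / 172948 = 0.0137

0.0137


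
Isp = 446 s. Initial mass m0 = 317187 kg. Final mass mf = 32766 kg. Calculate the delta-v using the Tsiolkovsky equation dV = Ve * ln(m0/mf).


Ve = 446 * 9.81 = 4375.26 m/s
dV = 4375.26 * ln(317187/32766) = 9932 m/s

9932 m/s


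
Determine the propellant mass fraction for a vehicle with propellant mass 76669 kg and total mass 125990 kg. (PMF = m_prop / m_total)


PMF = 76669 / 125990 = 0.609

0.609


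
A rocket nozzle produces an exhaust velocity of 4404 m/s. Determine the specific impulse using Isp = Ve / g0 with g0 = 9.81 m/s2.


Isp = Ve / g0 = 4404 / 9.81 = 448.9 s

448.9 s


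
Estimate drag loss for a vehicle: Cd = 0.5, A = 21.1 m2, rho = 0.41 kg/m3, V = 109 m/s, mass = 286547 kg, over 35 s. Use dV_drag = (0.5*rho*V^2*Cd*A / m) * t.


D = 0.5 * 0.41 * 109^2 * 0.5 * 21.1 = 25695.63 N
a = 25695.63 / 286547 = 0.0897 m/s2
dV = 0.0897 * 35 = 3.1 m/s

3.1 m/s


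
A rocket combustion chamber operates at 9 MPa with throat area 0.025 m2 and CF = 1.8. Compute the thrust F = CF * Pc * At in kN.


F = 1.8 * 9e6 * 0.025 = 405000.0 N = 405.0 kN

405.0 kN


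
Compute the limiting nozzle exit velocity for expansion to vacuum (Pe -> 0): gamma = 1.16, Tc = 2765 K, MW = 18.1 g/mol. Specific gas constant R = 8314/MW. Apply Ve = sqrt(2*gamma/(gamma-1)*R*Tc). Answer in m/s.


R = 8314 / 18.1 = 459.34 J/(kg.K)
Ve = sqrt(2 * 1.16 / (1.16 - 1) * 459.34 * 2765) = 4291 m/s

4291 m/s


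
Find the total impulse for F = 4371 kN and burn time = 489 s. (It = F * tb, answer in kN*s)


It = 4371 * 489 = 2137419 kN*s

2137419 kN*s


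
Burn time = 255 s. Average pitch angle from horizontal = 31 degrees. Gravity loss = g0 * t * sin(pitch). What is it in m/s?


GL = 9.81 * 255 * sin(31 deg) = 1288 m/s

1288 m/s


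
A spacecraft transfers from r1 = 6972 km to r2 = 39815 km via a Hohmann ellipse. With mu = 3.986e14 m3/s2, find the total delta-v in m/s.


V1 = sqrt(mu/r1) = 7561.19 m/s
dV1 = V1*(sqrt(2*r2/(r1+r2)) - 1) = 2303.1 m/s
V2 = sqrt(mu/r2) = 3164.06 m/s
dV2 = V2*(1 - sqrt(2*r1/(r1+r2))) = 1436.73 m/s
Total dV = 3740 m/s

3740 m/s


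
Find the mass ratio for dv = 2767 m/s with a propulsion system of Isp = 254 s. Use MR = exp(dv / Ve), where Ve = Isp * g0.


Ve = 254 * 9.81 = 2491.74 m/s
MR = exp(2767 / 2491.74) = 3.036

3.036


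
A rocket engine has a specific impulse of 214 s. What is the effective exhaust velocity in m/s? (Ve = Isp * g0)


Ve = Isp * g0 = 214 * 9.81 = 2099.3 m/s

2099.3 m/s


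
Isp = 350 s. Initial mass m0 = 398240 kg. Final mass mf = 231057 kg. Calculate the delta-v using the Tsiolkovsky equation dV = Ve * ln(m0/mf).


Ve = 350 * 9.81 = 3433.5 m/s
dV = 3433.5 * ln(398240/231057) = 1869 m/s

1869 m/s


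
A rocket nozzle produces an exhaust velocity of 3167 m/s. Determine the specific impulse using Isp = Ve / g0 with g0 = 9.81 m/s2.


Isp = Ve / g0 = 3167 / 9.81 = 322.8 s

322.8 s


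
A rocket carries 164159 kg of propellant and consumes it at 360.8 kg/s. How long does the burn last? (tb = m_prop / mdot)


tb = 164159 / 360.8 = 455.0 s

455.0 s


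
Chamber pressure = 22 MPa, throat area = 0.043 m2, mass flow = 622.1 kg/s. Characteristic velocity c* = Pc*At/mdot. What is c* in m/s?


c* = 22e6 * 0.043 / 622.1 = 1521 m/s

1521 m/s


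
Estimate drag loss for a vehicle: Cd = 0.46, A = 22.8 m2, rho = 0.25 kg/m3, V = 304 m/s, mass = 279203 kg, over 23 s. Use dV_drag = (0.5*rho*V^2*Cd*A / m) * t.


D = 0.5 * 0.25 * 304^2 * 0.46 * 22.8 = 121157.38 N
a = 121157.38 / 279203 = 0.4339 m/s2
dV = 0.4339 * 23 = 10.0 m/s

10.0 m/s


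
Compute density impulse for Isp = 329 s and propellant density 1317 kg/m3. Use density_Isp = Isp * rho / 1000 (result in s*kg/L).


rho*Isp = 329 * 1317 / 1000 = 433 s*kg/L

433 s*kg/L


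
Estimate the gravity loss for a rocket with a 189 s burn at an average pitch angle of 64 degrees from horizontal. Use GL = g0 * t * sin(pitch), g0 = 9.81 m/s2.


GL = 9.81 * 189 * sin(64 deg) = 1666 m/s

1666 m/s


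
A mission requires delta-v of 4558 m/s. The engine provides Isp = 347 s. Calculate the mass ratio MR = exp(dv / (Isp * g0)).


Ve = 347 * 9.81 = 3404.07 m/s
MR = exp(4558 / 3404.07) = 3.815

3.815


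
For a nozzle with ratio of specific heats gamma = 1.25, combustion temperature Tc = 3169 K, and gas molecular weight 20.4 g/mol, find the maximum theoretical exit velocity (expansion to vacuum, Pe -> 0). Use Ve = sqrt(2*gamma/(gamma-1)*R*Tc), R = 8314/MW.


R = 8314 / 20.4 = 407.55 J/(kg.K)
Ve = sqrt(2 * 1.25 / (1.25 - 1) * 407.55 * 3169) = 3594 m/s

3594 m/s


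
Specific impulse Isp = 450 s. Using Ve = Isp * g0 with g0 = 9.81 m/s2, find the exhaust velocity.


Ve = Isp * g0 = 450 * 9.81 = 4414.5 m/s

4414.5 m/s


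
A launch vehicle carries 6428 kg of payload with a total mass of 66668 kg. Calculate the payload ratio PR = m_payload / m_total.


PR = 6428 / 66668 = 0.0964

0.0964


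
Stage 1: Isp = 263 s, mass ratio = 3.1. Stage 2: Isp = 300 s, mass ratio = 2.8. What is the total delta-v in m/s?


dV1 = 263 * 9.81 * ln(3.1) = 2919.1 m/s
dV2 = 300 * 9.81 * ln(2.8) = 3030.2 m/s
Total dV = 2919.1 + 3030.2 = 5949.3 m/s ~ 5949 m/s

5949 m/s


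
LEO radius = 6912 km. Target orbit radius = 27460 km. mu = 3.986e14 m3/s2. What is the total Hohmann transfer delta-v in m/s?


V1 = sqrt(mu/r1) = 7593.93 m/s
dV1 = V1*(sqrt(2*r2/(r1+r2)) - 1) = 2005.15 m/s
V2 = sqrt(mu/r2) = 3809.94 m/s
dV2 = V2*(1 - sqrt(2*r1/(r1+r2))) = 1393.74 m/s
Total dV = 3399 m/s

3399 m/s


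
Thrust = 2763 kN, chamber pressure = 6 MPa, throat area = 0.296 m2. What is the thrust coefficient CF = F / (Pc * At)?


CF = 2763000 / (6e6 * 0.296) = 1.56

1.56


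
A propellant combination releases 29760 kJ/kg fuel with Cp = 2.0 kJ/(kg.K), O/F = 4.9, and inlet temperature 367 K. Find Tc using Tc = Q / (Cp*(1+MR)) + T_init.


Tc = 29760 / (2.0 * (1 + 4.9)) + 367 = 2889 K

2889 K


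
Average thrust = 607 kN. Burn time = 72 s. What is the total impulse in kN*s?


It = 607 * 72 = 43704 kN*s

43704 kN*s


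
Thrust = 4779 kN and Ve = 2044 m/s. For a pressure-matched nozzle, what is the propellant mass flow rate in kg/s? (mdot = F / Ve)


mdot = F / Ve = 4779000 / 2044 = 2338.1 kg/s

2338.1 kg/s


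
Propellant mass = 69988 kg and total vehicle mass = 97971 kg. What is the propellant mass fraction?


PMF = 69988 / 97971 = 0.714

0.714


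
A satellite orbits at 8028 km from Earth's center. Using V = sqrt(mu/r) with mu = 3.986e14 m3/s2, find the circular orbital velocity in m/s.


V = sqrt(3.986e14 / 8028000) = 7046 m/s

7046 m/s


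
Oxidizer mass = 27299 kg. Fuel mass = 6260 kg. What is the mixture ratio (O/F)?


MR = 27299 / 6260 = 4.36

4.36


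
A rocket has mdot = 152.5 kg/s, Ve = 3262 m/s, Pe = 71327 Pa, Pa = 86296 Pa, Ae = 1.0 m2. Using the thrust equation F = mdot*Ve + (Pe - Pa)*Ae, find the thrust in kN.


F = 152.5 * 3262 + (71327 - 86296) * 1.0 = 482486.0 N = 482.5 kN

482.5 kN


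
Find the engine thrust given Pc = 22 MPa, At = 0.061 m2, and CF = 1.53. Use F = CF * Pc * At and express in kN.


F = 1.53 * 22e6 * 0.061 = 2.0533e+06 N = 2053.3 kN

2053.3 kN


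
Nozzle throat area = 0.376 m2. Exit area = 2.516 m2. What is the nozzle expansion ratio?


AR = 2.516 / 0.376 = 6.7

6.7


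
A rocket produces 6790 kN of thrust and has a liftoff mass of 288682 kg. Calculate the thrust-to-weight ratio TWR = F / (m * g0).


TWR = 6790000 / (288682 * 9.81) = 2.4

2.4


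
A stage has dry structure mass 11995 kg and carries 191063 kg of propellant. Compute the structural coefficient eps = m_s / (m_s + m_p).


eps = 11995 / (11995 + 191063) = 0.0591

0.0591


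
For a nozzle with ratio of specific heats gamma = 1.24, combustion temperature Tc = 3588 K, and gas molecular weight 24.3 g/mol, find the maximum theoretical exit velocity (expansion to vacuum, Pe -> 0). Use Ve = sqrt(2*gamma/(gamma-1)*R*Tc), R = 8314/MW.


R = 8314 / 24.3 = 342.14 J/(kg.K)
Ve = sqrt(2 * 1.24 / (1.24 - 1) * 342.14 * 3588) = 3562 m/s

3562 m/s


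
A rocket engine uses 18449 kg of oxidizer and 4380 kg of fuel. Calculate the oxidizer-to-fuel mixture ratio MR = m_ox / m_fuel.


MR = 18449 / 4380 = 4.21

4.21


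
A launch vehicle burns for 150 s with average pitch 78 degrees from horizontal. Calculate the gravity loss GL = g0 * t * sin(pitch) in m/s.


GL = 9.81 * 150 * sin(78 deg) = 1439 m/s

1439 m/s


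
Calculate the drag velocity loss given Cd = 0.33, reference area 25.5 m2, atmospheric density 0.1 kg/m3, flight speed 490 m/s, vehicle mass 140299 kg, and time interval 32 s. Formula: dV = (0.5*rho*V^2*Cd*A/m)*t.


D = 0.5 * 0.1 * 490^2 * 0.33 * 25.5 = 101022.07 N
a = 101022.07 / 140299 = 0.72 m/s2
dV = 0.72 * 32 = 23.0 m/s

23.0 m/s


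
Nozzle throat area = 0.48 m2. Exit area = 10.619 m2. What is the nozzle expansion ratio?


AR = 10.619 / 0.48 = 22.1

22.1


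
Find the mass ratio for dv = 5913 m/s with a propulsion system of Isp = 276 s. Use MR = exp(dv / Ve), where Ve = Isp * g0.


Ve = 276 * 9.81 = 2707.56 m/s
MR = exp(5913 / 2707.56) = 8.881

8.881


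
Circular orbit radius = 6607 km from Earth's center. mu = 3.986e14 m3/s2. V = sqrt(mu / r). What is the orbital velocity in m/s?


V = sqrt(3.986e14 / 6607000) = 7767 m/s

7767 m/s


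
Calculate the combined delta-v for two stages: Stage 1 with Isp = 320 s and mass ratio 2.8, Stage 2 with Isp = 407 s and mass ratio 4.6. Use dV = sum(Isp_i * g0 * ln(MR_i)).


dV1 = 320 * 9.81 * ln(2.8) = 3232.2 m/s
dV2 = 407 * 9.81 * ln(4.6) = 6093.0 m/s
Total dV = 3232.2 + 6093.0 = 9325.2 m/s ~ 9325 m/s

9325 m/s


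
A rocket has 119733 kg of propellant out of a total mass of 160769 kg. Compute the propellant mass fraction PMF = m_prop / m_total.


PMF = 119733 / 160769 = 0.745

0.745


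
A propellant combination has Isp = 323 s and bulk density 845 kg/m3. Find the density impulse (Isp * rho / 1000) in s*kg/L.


rho*Isp = 323 * 845 / 1000 = 273 s*kg/L

273 s*kg/L


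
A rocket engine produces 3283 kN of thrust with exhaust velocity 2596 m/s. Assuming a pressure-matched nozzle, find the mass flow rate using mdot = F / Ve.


mdot = F / Ve = 3283000 / 2596 = 1264.6 kg/s

1264.6 kg/s


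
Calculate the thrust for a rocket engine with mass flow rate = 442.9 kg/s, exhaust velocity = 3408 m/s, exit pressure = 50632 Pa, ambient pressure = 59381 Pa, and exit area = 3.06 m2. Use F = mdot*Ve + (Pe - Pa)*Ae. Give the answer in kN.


F = 442.9 * 3408 + (50632 - 59381) * 3.06 = 1.4826e+06 N = 1482.6 kN

1482.6 kN


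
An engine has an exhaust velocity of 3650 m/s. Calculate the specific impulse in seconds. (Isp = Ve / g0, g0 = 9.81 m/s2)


Isp = Ve / g0 = 3650 / 9.81 = 372.1 s

372.1 s


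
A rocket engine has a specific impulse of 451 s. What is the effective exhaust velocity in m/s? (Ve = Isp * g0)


Ve = Isp * g0 = 451 * 9.81 = 4424.3 m/s

4424.3 m/s


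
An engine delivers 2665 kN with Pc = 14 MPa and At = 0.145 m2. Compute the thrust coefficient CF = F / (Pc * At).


CF = 2665000 / (14e6 * 0.145) = 1.31

1.31


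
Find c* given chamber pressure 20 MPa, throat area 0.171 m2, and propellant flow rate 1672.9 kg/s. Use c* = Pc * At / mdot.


c* = 20e6 * 0.171 / 1672.9 = 2044 m/s

2044 m/s


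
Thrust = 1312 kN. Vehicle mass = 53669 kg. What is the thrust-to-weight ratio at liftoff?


TWR = 1312000 / (53669 * 9.81) = 2.49

2.49


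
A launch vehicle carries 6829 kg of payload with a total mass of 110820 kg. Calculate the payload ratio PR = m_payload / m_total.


PR = 6829 / 110820 = 0.0616

0.0616


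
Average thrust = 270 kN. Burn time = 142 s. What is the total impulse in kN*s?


It = 270 * 142 = 38340 kN*s

38340 kN*s


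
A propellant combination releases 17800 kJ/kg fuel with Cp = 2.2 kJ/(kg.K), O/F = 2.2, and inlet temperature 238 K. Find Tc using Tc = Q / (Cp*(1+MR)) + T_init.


Tc = 17800 / (2.2 * (1 + 2.2)) + 238 = 2766 K

2766 K


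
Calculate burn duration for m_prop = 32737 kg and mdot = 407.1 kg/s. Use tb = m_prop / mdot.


tb = 32737 / 407.1 = 80.4 s

80.4 s


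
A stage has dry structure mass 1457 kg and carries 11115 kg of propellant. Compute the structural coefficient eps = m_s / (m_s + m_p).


eps = 1457 / (1457 + 11115) = 0.1159

0.1159


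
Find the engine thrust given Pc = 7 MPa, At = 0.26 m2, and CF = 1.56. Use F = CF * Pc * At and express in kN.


F = 1.56 * 7e6 * 0.26 = 2.8392e+06 N = 2839.2 kN

2839.2 kN


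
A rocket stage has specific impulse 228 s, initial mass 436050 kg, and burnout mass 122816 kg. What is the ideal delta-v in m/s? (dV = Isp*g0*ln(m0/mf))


Ve = 228 * 9.81 = 2236.68 m/s
dV = 2236.68 * ln(436050/122816) = 2834 m/s

2834 m/s


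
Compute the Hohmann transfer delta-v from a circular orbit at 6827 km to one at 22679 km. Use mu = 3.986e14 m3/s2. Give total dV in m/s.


V1 = sqrt(mu/r1) = 7641.06 m/s
dV1 = V1*(sqrt(2*r2/(r1+r2)) - 1) = 1832.77 m/s
V2 = sqrt(mu/r2) = 4192.34 m/s
dV2 = V2*(1 - sqrt(2*r1/(r1+r2))) = 1340.46 m/s
Total dV = 3173 m/s

3173 m/s


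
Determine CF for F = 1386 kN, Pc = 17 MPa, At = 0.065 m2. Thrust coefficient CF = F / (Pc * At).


CF = 1386000 / (17e6 * 0.065) = 1.25

1.25


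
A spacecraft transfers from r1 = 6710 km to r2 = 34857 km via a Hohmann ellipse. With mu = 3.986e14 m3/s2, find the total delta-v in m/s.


V1 = sqrt(mu/r1) = 7707.39 m/s
dV1 = V1*(sqrt(2*r2/(r1+r2)) - 1) = 2274.05 m/s
V2 = sqrt(mu/r2) = 3381.61 m/s
dV2 = V2*(1 - sqrt(2*r1/(r1+r2))) = 1460.18 m/s
Total dV = 3734 m/s

3734 m/s


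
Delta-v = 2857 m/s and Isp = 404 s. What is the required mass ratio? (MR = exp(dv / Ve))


Ve = 404 * 9.81 = 3963.24 m/s
MR = exp(2857 / 3963.24) = 2.056

2.056


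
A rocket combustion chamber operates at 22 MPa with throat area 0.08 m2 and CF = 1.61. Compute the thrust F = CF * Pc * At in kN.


F = 1.61 * 22e6 * 0.08 = 2.8336e+06 N = 2833.6 kN

2833.6 kN


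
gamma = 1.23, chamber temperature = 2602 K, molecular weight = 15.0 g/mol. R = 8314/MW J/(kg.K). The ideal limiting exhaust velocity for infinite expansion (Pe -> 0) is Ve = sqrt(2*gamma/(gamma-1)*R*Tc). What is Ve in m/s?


R = 8314 / 15.0 = 554.27 J/(kg.K)
Ve = sqrt(2 * 1.23 / (1.23 - 1) * 554.27 * 2602) = 3928 m/s

3928 m/s


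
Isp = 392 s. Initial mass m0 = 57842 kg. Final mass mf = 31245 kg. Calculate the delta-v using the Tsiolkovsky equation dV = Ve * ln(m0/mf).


Ve = 392 * 9.81 = 3845.52 m/s
dV = 3845.52 * ln(57842/31245) = 2368 m/s

2368 m/s


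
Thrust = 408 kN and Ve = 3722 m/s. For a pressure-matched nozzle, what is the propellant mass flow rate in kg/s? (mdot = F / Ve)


mdot = F / Ve = 408000 / 3722 = 109.6 kg/s

109.6 kg/s


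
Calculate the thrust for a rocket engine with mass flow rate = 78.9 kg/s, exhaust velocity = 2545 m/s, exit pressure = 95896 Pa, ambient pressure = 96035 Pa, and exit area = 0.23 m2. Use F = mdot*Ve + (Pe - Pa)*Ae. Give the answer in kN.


F = 78.9 * 2545 + (95896 - 96035) * 0.23 = 200769.0 N = 200.8 kN

200.8 kN


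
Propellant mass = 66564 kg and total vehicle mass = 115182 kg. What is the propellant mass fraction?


PMF = 66564 / 115182 = 0.578

0.578


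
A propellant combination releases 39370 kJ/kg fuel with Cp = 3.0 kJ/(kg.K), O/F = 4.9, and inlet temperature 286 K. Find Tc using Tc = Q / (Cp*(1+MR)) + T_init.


Tc = 39370 / (3.0 * (1 + 4.9)) + 286 = 2510 K

2510 K


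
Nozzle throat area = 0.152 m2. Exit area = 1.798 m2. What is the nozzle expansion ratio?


AR = 1.798 / 0.152 = 11.8

11.8


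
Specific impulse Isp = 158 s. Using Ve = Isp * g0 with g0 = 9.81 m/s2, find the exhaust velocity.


Ve = Isp * g0 = 158 * 9.81 = 1550.0 m/s

1550.0 m/s


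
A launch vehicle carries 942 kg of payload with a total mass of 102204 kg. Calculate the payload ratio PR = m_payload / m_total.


PR = 942 / 102204 = 0.0092

0.0092


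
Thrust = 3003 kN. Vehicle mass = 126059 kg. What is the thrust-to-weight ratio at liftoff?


TWR = 3003000 / (126059 * 9.81) = 2.43

2.43


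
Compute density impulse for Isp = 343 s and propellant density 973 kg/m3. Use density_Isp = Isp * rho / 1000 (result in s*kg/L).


rho*Isp = 343 * 973 / 1000 = 334 s*kg/L

334 s*kg/L


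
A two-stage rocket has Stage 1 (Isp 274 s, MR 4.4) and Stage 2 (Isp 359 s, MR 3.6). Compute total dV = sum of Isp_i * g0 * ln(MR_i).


dV1 = 274 * 9.81 * ln(4.4) = 3982.5 m/s
dV2 = 359 * 9.81 * ln(3.6) = 4511.2 m/s
Total dV = 3982.5 + 4511.2 = 8493.7 m/s ~ 8494 m/s

8494 m/s


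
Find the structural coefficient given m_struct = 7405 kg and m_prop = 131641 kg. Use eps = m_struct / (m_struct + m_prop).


eps = 7405 / (7405 + 131641) = 0.0533

0.0533


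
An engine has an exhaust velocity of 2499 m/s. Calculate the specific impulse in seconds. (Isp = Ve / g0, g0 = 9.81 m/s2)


Isp = Ve / g0 = 2499 / 9.81 = 254.7 s

254.7 s


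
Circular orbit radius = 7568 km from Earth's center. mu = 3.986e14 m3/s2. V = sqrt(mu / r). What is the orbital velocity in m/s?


V = sqrt(3.986e14 / 7568000) = 7257 m/s

7257 m/s


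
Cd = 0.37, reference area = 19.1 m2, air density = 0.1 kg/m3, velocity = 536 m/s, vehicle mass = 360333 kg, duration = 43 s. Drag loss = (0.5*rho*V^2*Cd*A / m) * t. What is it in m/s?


D = 0.5 * 0.1 * 536^2 * 0.37 * 19.1 = 101516.04 N
a = 101516.04 / 360333 = 0.2817 m/s2
dV = 0.2817 * 43 = 12.1 m/s

12.1 m/s


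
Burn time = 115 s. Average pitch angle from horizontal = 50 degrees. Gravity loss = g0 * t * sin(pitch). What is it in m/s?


GL = 9.81 * 115 * sin(50 deg) = 864 m/s

864 m/s


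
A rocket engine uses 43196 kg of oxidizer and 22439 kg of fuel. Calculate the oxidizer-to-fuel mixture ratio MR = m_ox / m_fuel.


MR = 43196 / 22439 = 1.93

1.93


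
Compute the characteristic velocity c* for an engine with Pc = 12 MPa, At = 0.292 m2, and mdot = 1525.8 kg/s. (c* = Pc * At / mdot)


c* = 12e6 * 0.292 / 1525.8 = 2297 m/s

2297 m/s


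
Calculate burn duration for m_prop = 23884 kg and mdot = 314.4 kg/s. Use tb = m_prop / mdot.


tb = 23884 / 314.4 = 76.0 s

76.0 s


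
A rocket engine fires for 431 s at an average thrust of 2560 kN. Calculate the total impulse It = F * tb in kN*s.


It = 2560 * 431 = 1103360 kN*s

1103360 kN*s


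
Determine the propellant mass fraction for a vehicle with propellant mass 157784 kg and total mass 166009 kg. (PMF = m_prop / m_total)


PMF = 157784 / 166009 = 0.95

0.95


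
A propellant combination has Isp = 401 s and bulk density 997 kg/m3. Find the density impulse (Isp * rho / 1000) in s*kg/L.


rho*Isp = 401 * 997 / 1000 = 400 s*kg/L

400 s*kg/L


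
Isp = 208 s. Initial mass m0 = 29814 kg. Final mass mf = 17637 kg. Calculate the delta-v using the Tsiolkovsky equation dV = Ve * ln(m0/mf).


Ve = 208 * 9.81 = 2040.48 m/s
dV = 2040.48 * ln(29814/17637) = 1071 m/s

1071 m/s


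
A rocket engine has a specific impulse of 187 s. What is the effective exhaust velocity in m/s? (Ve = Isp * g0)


Ve = Isp * g0 = 187 * 9.81 = 1834.5 m/s

1834.5 m/s


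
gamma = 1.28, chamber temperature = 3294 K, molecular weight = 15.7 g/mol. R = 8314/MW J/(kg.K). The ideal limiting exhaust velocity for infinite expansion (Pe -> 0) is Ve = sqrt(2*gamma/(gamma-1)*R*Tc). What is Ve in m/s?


R = 8314 / 15.7 = 529.55 J/(kg.K)
Ve = sqrt(2 * 1.28 / (1.28 - 1) * 529.55 * 3294) = 3994 m/s

3994 m/s


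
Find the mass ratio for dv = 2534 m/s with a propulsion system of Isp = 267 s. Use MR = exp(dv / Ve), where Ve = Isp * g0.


Ve = 267 * 9.81 = 2619.27 m/s
MR = exp(2534 / 2619.27) = 2.631

2.631


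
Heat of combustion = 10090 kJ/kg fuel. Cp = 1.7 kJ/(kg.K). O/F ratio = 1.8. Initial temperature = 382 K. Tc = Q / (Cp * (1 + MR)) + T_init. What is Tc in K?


Tc = 10090 / (1.7 * (1 + 1.8)) + 382 = 2502 K

2502 K


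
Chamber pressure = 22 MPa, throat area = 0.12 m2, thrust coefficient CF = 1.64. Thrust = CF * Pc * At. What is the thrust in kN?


F = 1.64 * 22e6 * 0.12 = 4.3296e+06 N = 4329.6 kN

4329.6 kN


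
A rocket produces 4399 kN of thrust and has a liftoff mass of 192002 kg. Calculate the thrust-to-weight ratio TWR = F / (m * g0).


TWR = 4399000 / (192002 * 9.81) = 2.34

2.34


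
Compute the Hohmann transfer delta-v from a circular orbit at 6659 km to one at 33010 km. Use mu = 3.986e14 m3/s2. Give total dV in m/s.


V1 = sqrt(mu/r1) = 7736.85 m/s
dV1 = V1*(sqrt(2*r2/(r1+r2)) - 1) = 2244.2 m/s
V2 = sqrt(mu/r2) = 3474.93 m/s
dV2 = V2*(1 - sqrt(2*r1/(r1+r2))) = 1461.48 m/s
Total dV = 3706 m/s

3706 m/s


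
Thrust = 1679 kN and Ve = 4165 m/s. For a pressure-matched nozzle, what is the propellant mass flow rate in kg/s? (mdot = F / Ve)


mdot = F / Ve = 1679000 / 4165 = 403.1 kg/s

403.1 kg/s


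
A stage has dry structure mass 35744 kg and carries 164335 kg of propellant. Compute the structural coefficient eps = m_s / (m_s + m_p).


eps = 35744 / (35744 + 164335) = 0.1786

0.1786


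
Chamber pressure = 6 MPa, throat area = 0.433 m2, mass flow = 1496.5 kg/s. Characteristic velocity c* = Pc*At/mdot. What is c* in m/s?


c* = 6e6 * 0.433 / 1496.5 = 1736 m/s

1736 m/s


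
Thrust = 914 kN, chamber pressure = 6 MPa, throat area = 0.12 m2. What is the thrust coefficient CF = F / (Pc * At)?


CF = 914000 / (6e6 * 0.12) = 1.27

1.27


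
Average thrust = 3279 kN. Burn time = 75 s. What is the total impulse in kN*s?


It = 3279 * 75 = 245925 kN*s

245925 kN*s


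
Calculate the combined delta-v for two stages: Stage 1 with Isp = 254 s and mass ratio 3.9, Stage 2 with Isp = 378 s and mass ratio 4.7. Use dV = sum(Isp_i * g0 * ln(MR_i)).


dV1 = 254 * 9.81 * ln(3.9) = 3391.2 m/s
dV2 = 378 * 9.81 * ln(4.7) = 5738.6 m/s
Total dV = 3391.2 + 5738.6 = 9129.8 m/s ~ 9130 m/s

9130 m/s


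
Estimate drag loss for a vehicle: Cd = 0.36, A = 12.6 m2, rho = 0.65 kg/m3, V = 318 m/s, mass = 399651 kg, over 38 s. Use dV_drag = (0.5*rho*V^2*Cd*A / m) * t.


D = 0.5 * 0.65 * 318^2 * 0.36 * 12.6 = 149077.0 N
a = 149077.0 / 399651 = 0.373 m/s2
dV = 0.373 * 38 = 14.2 m/s

14.2 m/s


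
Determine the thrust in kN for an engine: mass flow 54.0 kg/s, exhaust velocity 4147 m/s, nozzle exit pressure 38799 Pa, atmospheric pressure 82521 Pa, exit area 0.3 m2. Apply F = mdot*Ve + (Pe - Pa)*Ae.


F = 54.0 * 4147 + (38799 - 82521) * 0.3 = 210821.0 N = 210.8 kN

210.8 kN


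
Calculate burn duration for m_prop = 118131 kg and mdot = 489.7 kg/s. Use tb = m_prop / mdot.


tb = 118131 / 489.7 = 241.2 s

241.2 s


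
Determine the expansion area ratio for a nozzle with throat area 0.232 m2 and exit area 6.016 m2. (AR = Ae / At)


AR = 6.016 / 0.232 = 25.9

25.9


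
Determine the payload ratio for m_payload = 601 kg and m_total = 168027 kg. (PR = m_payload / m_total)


PR = 601 / 168027 = 0.0036

0.0036


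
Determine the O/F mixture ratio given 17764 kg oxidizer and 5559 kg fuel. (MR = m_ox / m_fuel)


MR = 17764 / 5559 = 3.2

3.2


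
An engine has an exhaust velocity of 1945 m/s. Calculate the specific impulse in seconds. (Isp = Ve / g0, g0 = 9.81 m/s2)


Isp = Ve / g0 = 1945 / 9.81 = 198.3 s

198.3 s


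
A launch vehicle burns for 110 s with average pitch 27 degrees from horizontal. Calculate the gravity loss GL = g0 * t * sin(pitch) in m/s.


GL = 9.81 * 110 * sin(27 deg) = 490 m/s

490 m/s


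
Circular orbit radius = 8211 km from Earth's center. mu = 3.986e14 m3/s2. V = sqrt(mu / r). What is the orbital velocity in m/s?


V = sqrt(3.986e14 / 8211000) = 6967 m/s

6967 m/s


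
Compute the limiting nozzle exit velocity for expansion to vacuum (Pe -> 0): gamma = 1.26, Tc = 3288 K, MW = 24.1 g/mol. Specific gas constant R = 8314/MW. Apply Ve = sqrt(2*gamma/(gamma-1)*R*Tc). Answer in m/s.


R = 8314 / 24.1 = 344.98 J/(kg.K)
Ve = sqrt(2 * 1.26 / (1.26 - 1) * 344.98 * 3288) = 3316 m/s

3316 m/s
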